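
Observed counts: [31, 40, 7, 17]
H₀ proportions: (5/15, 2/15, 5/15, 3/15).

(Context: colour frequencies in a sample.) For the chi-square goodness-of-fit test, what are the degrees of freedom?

df = k − 1 = 4 − 1 = 3

degrees of freedom = 3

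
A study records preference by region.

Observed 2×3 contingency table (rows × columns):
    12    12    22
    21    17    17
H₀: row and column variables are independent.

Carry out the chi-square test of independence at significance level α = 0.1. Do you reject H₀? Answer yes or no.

Row totals [46, 55], col totals [33, 29, 39], n=101
χ² = (12−15.03)²/15.03 + (12−13.21)²/13.21 + (22−17.76)²/17.76 + (21−17.97)²/17.97 + (17−15.79)²/15.79 + (17−21.24)²/21.24 = 3.1809
df = 2
p-value (upper-tail) = 0.20383
At α=0.1: p ≥ α → fail to reject H₀

reject H₀: no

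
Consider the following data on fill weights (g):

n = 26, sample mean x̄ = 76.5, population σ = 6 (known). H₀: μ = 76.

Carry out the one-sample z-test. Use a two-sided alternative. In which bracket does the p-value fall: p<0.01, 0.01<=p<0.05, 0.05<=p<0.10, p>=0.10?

SE = σ/√n = 6/√26 = 1.1767
z = (x̄−μ₀)/SE = (76.5−76)/1.1767 = 0.4249
p-value (two-sided) = 0.67090
→ bracket: p>=0.10

p-value bracket: p>=0.10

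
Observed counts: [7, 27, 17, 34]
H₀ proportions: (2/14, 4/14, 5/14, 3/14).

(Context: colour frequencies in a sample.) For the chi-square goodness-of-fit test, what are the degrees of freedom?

df = k − 1 = 4 − 1 = 3

degrees of freedom = 3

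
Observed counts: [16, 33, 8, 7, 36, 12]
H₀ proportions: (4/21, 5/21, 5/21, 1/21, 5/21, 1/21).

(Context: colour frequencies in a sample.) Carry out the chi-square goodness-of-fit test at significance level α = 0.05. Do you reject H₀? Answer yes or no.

reject H₀: yes

n = 112; E_i = n·p_i = [21.33, 26.67, 26.67, 5.33, 26.67, 5.33]
χ² = (16−21.33)²/21.33 + (33−26.67)²/26.67 + (8−26.67)²/26.67 + (7−5.33)²/5.33 + (36−26.67)²/26.67 + (12−5.33)²/5.33 = 28.0250
df = 5
p-value (upper-tail) = 0.00004
At α=0.05: p < α → reject H₀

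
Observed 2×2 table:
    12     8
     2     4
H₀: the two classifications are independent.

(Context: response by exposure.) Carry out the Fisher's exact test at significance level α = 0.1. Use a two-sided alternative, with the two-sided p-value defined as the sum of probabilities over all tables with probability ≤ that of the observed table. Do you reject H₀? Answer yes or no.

reject H₀: no

Margins: r₁=20, r₂=6, c₁=14, c₂=12, n=26
p_obs = C(20,12)·C(6,2)/C(26,14); sum pmf over tables with pmf ≤ p_obs
p-value (two-sided) = 0.36522
At α=0.1: p ≥ α → fail to reject H₀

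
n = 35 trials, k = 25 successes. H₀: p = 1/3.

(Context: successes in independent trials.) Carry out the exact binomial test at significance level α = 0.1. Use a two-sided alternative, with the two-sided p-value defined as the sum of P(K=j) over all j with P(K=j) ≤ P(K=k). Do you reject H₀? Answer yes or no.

reject H₀: yes

Exact binomial: n=35, k=25, p₀=1/3=0.3333
P(X=j) = C(n,j)·p₀^j·(1−p₀)^(n−j); p = Σ P(X=j) over j with P(X=j) ≤ P(X=25)
p-value (two-sided) = 0.00001
At α=0.1: p < α → reject H₀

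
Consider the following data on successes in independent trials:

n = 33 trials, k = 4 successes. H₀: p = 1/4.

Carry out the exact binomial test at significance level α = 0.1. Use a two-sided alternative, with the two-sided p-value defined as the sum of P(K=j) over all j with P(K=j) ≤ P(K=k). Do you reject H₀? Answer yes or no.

reject H₀: no

Exact binomial: n=33, k=4, p₀=1/4=0.2500
P(X=j) = C(n,j)·p₀^j·(1−p₀)^(n−j); p = Σ P(X=j) over j with P(X=j) ≤ P(X=4)
p-value (two-sided) = 0.10703
At α=0.1: p ≥ α → fail to reject H₀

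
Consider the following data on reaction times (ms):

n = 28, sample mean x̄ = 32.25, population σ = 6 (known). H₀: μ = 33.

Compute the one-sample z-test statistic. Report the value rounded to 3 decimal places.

SE = σ/√n = 6/√28 = 1.1339
z = (x̄−μ₀)/SE = (32.25−33)/1.1339 = -0.6614

test statistic = -0.661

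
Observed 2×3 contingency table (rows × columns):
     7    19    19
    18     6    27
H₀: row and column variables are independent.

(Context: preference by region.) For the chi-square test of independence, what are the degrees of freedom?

df = (r−1)(c−1) = (2−1)·(3−1) = 2

degrees of freedom = 2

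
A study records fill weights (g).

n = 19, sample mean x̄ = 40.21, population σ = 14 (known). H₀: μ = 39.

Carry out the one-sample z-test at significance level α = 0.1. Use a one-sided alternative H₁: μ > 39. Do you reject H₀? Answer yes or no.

SE = σ/√n = 14/√19 = 3.2118
z = (x̄−μ₀)/SE = (40.21−39)/3.2118 = 0.3767
p-value (one-sided, H₁ greater) = 0.35319
At α=0.1: p ≥ α → fail to reject H₀

reject H₀: no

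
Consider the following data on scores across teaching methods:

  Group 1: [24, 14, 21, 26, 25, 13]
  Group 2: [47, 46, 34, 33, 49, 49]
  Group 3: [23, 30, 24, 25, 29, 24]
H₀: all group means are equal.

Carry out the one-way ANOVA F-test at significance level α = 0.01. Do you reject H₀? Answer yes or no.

reject H₀: yes

Group means [20.50, 43.00, 25.83], grand mean 29.778
SSB = Σnᵢ(x̄ᵢ−x̄)² = 1658.778; SSW = ΣΣ(x−x̄ᵢ)² = 482.333
MSB = 1658.778/2 = 829.3889; MSW = 482.333/15 = 32.1556
F = MSB/MSW = 25.7930
df = (2, 15)
p-value (upper-tail) = 0.00001
At α=0.01: p < α → reject H₀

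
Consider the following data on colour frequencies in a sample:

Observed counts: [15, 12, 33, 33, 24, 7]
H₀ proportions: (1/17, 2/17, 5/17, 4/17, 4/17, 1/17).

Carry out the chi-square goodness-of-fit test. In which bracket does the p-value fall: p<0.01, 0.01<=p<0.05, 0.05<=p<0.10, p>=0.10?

p-value bracket: 0.05<=p<0.10

n = 124; E_i = n·p_i = [7.29, 14.59, 36.47, 29.18, 29.18, 7.29]
χ² = (15−7.29)²/7.29 + (12−14.59)²/14.59 + (33−36.47)²/36.47 + (33−29.18)²/29.18 + (24−29.18)²/29.18 + (7−7.29)²/7.29 = 10.3617
df = 5
p-value (upper-tail) = 0.06561
→ bracket: 0.05<=p<0.10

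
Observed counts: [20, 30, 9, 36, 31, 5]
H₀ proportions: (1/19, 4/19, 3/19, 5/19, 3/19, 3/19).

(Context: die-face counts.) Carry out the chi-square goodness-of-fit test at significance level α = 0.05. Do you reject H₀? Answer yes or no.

n = 131; E_i = n·p_i = [6.89, 27.58, 20.68, 34.47, 20.68, 20.68]
χ² = (20−6.89)²/6.89 + (30−27.58)²/27.58 + (9−20.68)²/20.68 + (36−34.47)²/34.47 + (31−20.68)²/20.68 + (5−20.68)²/20.68 = 48.8280
df = 5
p-value (upper-tail) = 0.00000
At α=0.05: p < α → reject H₀

reject H₀: yes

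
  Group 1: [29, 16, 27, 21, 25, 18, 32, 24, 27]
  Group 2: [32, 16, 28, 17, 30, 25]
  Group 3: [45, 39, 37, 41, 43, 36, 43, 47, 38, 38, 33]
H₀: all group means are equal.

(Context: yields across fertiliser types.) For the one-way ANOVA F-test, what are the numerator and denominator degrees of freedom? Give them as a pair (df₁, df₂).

k = 3 groups, N = 26 total
df = (k−1, N−k) = (3−1, 26−3) = (2, 23)

degrees of freedom = [2, 23]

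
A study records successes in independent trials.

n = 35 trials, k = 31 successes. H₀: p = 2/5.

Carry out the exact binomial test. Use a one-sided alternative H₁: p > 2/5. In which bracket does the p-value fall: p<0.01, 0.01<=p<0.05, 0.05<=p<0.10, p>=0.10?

p-value bracket: p<0.01

Exact binomial: n=35, k=31, p₀=2/5=0.4000
P(X≥31) from Σ C(n,i)·p₀^i·(1−p₀)^(n−i)
p-value (one-sided, H₁ greater) = 0.00000
→ bracket: p<0.01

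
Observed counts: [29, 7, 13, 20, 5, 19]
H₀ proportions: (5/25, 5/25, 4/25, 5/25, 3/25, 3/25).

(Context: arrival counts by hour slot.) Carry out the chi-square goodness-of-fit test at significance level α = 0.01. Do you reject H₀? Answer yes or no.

n = 93; E_i = n·p_i = [18.60, 18.60, 14.88, 18.60, 11.16, 11.16]
χ² = (29−18.60)²/18.60 + (7−18.60)²/18.60 + (13−14.88)²/14.88 + (20−18.60)²/18.60 + (5−11.16)²/11.16 + (19−11.16)²/11.16 = 22.3002
df = 5
p-value (upper-tail) = 0.00046
At α=0.01: p < α → reject H₀

reject H₀: yes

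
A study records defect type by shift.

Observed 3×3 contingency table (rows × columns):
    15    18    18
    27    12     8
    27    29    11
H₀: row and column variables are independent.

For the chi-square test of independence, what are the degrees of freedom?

degrees of freedom = 4

df = (r−1)(c−1) = (3−1)·(3−1) = 4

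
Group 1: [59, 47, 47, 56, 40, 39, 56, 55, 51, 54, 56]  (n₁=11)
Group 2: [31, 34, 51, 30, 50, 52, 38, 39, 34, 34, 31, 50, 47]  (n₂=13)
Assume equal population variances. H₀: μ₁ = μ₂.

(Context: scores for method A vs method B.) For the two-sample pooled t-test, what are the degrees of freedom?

degrees of freedom = 22

df = n₁ + n₂ − 2 = 11 + 13 − 2 = 22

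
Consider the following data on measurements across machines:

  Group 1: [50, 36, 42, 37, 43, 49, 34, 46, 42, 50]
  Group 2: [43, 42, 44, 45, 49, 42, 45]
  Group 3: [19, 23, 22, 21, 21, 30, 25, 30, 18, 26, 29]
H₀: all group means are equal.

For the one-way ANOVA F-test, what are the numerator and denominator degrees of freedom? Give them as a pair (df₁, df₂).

k = 3 groups, N = 28 total
df = (k−1, N−k) = (3−1, 28−3) = (2, 25)

degrees of freedom = [2, 25]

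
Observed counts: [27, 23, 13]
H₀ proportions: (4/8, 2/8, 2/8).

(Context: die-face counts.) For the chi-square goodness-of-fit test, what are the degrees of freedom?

degrees of freedom = 2

df = k − 1 = 3 − 1 = 2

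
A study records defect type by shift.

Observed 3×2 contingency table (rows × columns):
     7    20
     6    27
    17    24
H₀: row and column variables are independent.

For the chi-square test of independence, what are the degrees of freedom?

degrees of freedom = 2

df = (r−1)(c−1) = (3−1)·(2−1) = 2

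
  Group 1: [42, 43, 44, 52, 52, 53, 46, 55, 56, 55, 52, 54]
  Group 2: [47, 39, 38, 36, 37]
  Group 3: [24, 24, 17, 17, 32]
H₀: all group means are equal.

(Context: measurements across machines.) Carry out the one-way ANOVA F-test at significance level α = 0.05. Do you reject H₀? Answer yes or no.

Group means [50.33, 39.40, 22.80], grand mean 41.591
SSB = Σnᵢ(x̄ᵢ−x̄)² = 2706.652; SSW = ΣΣ(x−x̄ᵢ)² = 518.667
MSB = 2706.652/2 = 1353.3258; MSW = 518.667/19 = 27.2982
F = MSB/MSW = 49.5756
df = (2, 19)
p-value (upper-tail) = 0.00000
At α=0.05: p < α → reject H₀

reject H₀: yes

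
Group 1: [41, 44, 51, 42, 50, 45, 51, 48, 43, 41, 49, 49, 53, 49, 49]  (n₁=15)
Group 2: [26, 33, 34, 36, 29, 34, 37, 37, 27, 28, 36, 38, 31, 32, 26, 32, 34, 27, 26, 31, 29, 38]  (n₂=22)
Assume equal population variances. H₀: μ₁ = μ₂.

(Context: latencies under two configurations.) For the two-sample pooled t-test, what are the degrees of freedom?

df = n₁ + n₂ − 2 = 15 + 22 − 2 = 35

degrees of freedom = 35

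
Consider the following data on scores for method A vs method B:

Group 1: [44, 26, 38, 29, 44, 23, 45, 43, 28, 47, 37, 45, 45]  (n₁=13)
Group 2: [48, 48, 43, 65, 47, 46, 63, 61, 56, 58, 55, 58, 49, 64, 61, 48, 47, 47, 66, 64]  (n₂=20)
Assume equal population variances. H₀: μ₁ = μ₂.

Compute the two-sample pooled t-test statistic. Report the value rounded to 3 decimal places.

test statistic = -5.818

x̄₁=38.000, s₁=8.544, n₁=13
x̄₂=54.700, s₂=7.733, n₂=20
s_p² = [12·8.544² + 19·7.733²]/31 = 64.9097
SE = √(s_p²·(1/13+1/20)) = 2.8703
t = (38.000−54.700)/2.8703 = -5.8182
df = 31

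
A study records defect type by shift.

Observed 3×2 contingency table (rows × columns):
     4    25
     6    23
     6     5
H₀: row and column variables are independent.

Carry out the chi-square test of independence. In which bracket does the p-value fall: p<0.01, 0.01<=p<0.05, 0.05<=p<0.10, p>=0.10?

p-value bracket: 0.01<=p<0.05

Row totals [29, 29, 11], col totals [16, 53], n=69
χ² = (4−6.72)²/6.72 + (25−22.28)²/22.28 + (6−6.72)²/6.72 + (23−22.28)²/22.28 + (6−2.55)²/2.55 + (5−8.45)²/8.45 = 7.6113
df = 2
p-value (upper-tail) = 0.02224
→ bracket: 0.01<=p<0.05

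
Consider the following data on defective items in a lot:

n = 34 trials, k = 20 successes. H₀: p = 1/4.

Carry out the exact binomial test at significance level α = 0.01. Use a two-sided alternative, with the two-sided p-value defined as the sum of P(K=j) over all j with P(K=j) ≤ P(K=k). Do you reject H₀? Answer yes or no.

Exact binomial: n=34, k=20, p₀=1/4=0.2500
P(X=j) = C(n,j)·p₀^j·(1−p₀)^(n−j); p = Σ P(X=j) over j with P(X=j) ≤ P(X=20)
p-value (two-sided) = 0.00003
At α=0.01: p < α → reject H₀

reject H₀: yes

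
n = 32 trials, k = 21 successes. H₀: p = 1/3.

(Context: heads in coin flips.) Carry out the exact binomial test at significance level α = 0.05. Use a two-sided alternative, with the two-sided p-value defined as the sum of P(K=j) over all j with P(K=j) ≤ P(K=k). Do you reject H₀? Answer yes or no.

reject H₀: yes

Exact binomial: n=32, k=21, p₀=1/3=0.3333
P(X=j) = C(n,j)·p₀^j·(1−p₀)^(n−j); p = Σ P(X=j) over j with P(X=j) ≤ P(X=21)
p-value (two-sided) = 0.00023
At α=0.05: p < α → reject H₀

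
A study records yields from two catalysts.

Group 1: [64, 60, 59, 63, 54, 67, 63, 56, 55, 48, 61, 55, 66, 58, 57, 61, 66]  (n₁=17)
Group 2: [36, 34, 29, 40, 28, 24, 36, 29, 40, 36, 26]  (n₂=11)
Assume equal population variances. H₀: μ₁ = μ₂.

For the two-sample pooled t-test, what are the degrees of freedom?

df = n₁ + n₂ − 2 = 17 + 11 − 2 = 26

degrees of freedom = 26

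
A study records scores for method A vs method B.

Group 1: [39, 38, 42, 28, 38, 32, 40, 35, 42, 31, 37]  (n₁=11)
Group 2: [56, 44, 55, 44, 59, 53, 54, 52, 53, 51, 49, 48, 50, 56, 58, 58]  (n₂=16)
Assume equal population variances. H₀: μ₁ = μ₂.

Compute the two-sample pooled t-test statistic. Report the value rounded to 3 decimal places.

test statistic = -8.841

x̄₁=36.545, s₁=4.569, n₁=11
x̄₂=52.500, s₂=4.633, n₂=16
s_p² = [10·4.569² + 15·4.633²]/25 = 21.2291
SE = √(s_p²·(1/11+1/16)) = 1.8046
t = (36.545−52.500)/1.8046 = -8.8408
df = 25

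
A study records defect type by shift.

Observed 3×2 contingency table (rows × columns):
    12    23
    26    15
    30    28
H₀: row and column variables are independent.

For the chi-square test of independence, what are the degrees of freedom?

degrees of freedom = 2

df = (r−1)(c−1) = (3−1)·(2−1) = 2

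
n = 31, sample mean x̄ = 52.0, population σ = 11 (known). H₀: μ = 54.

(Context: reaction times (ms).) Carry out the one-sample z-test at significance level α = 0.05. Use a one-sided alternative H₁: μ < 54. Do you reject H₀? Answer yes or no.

SE = σ/√n = 11/√31 = 1.9757
z = (x̄−μ₀)/SE = (52.0−54)/1.9757 = -1.0123
p-value (one-sided, H₁ less) = 0.15569
At α=0.05: p ≥ α → fail to reject H₀

reject H₀: no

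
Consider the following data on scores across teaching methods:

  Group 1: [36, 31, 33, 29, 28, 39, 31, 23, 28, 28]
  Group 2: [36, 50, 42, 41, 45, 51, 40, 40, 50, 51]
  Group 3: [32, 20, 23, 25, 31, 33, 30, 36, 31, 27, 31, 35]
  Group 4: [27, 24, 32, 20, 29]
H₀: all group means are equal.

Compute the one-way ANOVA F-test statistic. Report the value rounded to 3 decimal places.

Group means [30.60, 44.60, 29.50, 26.40], grand mean 33.459
SSB = Σnᵢ(x̄ᵢ−x̄)² = 1760.189; SSW = ΣΣ(x−x̄ᵢ)² = 805.000
MSB = 1760.189/3 = 586.7297; MSW = 805.000/33 = 24.3939
F = MSB/MSW = 24.0523
df = (3, 33)

test statistic = 24.052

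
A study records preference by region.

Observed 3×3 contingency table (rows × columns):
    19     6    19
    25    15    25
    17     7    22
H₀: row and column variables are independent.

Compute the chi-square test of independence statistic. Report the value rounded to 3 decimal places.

test statistic = 2.392

Row totals [44, 65, 46], col totals [61, 28, 66], n=155
χ² = (19−17.32)²/17.32 + (6−7.95)²/7.95 + (19−18.74)²/18.74 + (25−25.58)²/25.58 + (15−11.74)²/11.74 + (25−27.68)²/27.68 + (17−18.10)²/18.10 + (7−8.31)²/8.31 + (22−19.59)²/19.59 = 2.3922
df = 4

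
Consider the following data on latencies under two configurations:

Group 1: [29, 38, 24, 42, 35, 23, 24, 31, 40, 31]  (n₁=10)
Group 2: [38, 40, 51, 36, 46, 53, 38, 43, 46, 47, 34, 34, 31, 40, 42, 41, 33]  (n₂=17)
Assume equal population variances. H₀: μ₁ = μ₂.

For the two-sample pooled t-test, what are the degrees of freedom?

degrees of freedom = 25

df = n₁ + n₂ − 2 = 10 + 17 − 2 = 25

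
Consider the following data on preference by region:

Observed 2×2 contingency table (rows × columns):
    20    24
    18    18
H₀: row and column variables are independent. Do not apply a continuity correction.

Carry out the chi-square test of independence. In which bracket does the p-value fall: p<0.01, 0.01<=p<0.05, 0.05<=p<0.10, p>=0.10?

Row totals [44, 36], col totals [38, 42], n=80
χ² = (20−20.90)²/20.90 + (24−23.10)²/23.10 + (18−17.10)²/17.10 + (18−18.90)²/18.90 = 0.1640
df = 1
p-value (upper-tail) = 0.68546
→ bracket: p>=0.10

p-value bracket: p>=0.10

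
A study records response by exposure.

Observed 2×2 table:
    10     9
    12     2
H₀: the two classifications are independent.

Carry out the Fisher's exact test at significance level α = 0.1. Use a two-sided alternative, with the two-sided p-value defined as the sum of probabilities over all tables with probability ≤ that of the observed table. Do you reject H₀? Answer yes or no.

reject H₀: yes

Margins: r₁=19, r₂=14, c₁=22, c₂=11, n=33
p_obs = C(19,10)·C(14,12)/C(33,22); sum pmf over tables with pmf ≤ p_obs
p-value (two-sided) = 0.06741
At α=0.1: p < α → reject H₀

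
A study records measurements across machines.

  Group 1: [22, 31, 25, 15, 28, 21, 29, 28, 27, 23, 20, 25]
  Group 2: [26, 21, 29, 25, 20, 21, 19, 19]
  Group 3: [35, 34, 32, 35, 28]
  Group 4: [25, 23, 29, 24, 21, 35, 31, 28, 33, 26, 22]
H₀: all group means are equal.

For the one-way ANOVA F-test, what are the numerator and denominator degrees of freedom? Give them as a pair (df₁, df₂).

degrees of freedom = [3, 32]

k = 4 groups, N = 36 total
df = (k−1, N−k) = (4−1, 36−4) = (3, 32)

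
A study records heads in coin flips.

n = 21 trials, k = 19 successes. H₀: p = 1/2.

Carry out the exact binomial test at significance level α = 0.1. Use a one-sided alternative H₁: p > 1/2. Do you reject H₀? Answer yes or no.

Exact binomial: n=21, k=19, p₀=1/2=0.5000
P(X≥19) from Σ C(n,i)·p₀^i·(1−p₀)^(n−i)
p-value (one-sided, H₁ greater) = 0.00011
At α=0.1: p < α → reject H₀

reject H₀: yes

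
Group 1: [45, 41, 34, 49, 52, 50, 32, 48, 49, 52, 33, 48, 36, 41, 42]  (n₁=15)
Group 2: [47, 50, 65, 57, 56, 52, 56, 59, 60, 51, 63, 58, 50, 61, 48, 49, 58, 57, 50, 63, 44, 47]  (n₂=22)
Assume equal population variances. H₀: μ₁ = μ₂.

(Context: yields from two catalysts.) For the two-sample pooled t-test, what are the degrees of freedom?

degrees of freedom = 35

df = n₁ + n₂ − 2 = 15 + 22 − 2 = 35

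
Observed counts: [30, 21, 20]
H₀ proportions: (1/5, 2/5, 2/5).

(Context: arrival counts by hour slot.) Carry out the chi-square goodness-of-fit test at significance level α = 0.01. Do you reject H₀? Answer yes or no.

n = 71; E_i = n·p_i = [14.20, 28.40, 28.40]
χ² = (30−14.20)²/14.20 + (21−28.40)²/28.40 + (20−28.40)²/28.40 = 21.9930
df = 2
p-value (upper-tail) = 0.00002
At α=0.01: p < α → reject H₀

reject H₀: yes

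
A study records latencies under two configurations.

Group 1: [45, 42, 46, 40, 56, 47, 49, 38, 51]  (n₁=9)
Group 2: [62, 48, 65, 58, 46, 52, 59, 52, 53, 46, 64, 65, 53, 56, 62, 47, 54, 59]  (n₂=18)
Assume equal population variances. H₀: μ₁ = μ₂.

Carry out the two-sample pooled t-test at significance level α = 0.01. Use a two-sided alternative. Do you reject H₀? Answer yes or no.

reject H₀: yes

x̄₁=46.000, s₁=5.612, n₁=9
x̄₂=55.611, s₂=6.491, n₂=18
s_p² = [8·5.612² + 17·6.491²]/25 = 38.7311
SE = √(s_p²·(1/9+1/18)) = 2.5407
t = (46.000−55.611)/2.5407 = -3.7829
df = 25
p-value (two-sided) = 0.00086
At α=0.01: p < α → reject H₀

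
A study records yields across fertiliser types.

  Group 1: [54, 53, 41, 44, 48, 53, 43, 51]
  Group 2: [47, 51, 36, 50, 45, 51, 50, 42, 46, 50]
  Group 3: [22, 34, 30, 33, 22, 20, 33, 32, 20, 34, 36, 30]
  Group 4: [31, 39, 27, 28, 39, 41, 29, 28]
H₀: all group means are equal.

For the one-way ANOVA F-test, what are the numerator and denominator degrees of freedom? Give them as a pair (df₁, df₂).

degrees of freedom = [3, 34]

k = 4 groups, N = 38 total
df = (k−1, N−k) = (4−1, 38−4) = (3, 34)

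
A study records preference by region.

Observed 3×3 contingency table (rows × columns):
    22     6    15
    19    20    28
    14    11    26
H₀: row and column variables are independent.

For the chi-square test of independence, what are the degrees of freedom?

df = (r−1)(c−1) = (3−1)·(3−1) = 4

degrees of freedom = 4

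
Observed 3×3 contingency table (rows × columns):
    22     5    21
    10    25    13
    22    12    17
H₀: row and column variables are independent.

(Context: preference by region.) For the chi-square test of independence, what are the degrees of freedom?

degrees of freedom = 4

df = (r−1)(c−1) = (3−1)·(3−1) = 4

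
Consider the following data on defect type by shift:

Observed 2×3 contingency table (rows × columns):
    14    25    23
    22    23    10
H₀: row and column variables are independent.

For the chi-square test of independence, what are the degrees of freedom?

df = (r−1)(c−1) = (2−1)·(3−1) = 2

degrees of freedom = 2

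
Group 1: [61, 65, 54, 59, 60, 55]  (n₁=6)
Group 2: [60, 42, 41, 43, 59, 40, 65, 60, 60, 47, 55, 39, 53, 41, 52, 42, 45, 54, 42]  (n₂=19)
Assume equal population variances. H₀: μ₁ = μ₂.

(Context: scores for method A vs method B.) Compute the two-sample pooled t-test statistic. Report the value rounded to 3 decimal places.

test statistic = 2.612

x̄₁=59.000, s₁=4.050, n₁=6
x̄₂=49.474, s₂=8.540, n₂=19
s_p² = [5·4.050² + 18·8.540²]/23 = 60.6407
SE = √(s_p²·(1/6+1/19)) = 3.6467
t = (59.000−49.474)/3.6467 = 2.6123
df = 23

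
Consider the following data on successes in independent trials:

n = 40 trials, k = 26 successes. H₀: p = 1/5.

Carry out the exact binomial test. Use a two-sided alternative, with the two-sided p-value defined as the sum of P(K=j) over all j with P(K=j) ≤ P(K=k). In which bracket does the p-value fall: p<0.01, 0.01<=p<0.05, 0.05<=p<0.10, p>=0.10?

Exact binomial: n=40, k=26, p₀=1/5=0.2000
P(X=j) = C(n,j)·p₀^j·(1−p₀)^(n−j); p = Σ P(X=j) over j with P(X=j) ≤ P(X=26)
p-value (two-sided) = 0.00000
→ bracket: p<0.01

p-value bracket: p<0.01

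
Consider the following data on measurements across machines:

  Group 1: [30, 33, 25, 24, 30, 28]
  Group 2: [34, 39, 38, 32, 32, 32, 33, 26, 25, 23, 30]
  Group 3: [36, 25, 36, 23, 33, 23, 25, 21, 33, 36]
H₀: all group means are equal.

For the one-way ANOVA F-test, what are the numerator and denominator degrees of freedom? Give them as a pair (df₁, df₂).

degrees of freedom = [2, 24]

k = 3 groups, N = 27 total
df = (k−1, N−k) = (3−1, 27−3) = (2, 24)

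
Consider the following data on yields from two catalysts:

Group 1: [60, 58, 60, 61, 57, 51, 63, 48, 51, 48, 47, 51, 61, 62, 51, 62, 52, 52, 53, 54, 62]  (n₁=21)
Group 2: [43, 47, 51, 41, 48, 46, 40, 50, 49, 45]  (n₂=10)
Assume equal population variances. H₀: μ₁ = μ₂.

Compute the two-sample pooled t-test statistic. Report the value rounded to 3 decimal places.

test statistic = 4.935

x̄₁=55.429, s₁=5.437, n₁=21
x̄₂=46.000, s₂=3.742, n₂=10
s_p² = [20·5.437² + 9·3.742²]/29 = 24.7291
SE = √(s_p²·(1/21+1/10)) = 1.9106
t = (55.429−46.000)/1.9106 = 4.9348
df = 29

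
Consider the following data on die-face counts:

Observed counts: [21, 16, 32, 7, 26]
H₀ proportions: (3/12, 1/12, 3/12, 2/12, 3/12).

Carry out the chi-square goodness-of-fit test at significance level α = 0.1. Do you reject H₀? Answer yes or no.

n = 102; E_i = n·p_i = [25.50, 8.50, 25.50, 17.00, 25.50]
χ² = (21−25.50)²/25.50 + (16−8.50)²/8.50 + (32−25.50)²/25.50 + (7−17.00)²/17.00 + (26−25.50)²/25.50 = 14.9608
df = 4
p-value (upper-tail) = 0.00478
At α=0.1: p < α → reject H₀

reject H₀: yes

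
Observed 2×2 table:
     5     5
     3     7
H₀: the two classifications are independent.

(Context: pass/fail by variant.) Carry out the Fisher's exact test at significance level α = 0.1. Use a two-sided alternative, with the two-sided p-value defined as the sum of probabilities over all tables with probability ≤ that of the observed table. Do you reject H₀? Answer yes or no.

reject H₀: no

Margins: r₁=10, r₂=10, c₁=8, c₂=12, n=20
p_obs = C(10,5)·C(10,3)/C(20,8); sum pmf over tables with pmf ≤ p_obs
p-value (two-sided) = 0.64992
At α=0.1: p ≥ α → fail to reject H₀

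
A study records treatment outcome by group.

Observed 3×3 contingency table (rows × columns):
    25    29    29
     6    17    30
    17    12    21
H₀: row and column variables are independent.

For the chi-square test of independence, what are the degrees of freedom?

df = (r−1)(c−1) = (3−1)·(3−1) = 4

degrees of freedom = 4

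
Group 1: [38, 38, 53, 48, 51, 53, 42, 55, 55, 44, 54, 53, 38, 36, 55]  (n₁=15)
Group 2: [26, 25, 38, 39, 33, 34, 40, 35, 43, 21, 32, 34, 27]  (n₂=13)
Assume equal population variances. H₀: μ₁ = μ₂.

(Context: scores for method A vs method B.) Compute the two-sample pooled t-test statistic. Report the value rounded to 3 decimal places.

x̄₁=47.533, s₁=7.367, n₁=15
x̄₂=32.846, s₂=6.517, n₂=13
s_p² = [14·7.367² + 12·6.517²]/26 = 48.8241
SE = √(s_p²·(1/15+1/13)) = 2.6478
t = (47.533−32.846)/2.6478 = 5.5470
df = 26

test statistic = 5.547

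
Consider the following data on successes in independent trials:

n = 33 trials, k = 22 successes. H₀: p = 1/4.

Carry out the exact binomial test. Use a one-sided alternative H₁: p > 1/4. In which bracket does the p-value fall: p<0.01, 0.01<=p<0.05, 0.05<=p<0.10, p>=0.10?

p-value bracket: p<0.01

Exact binomial: n=33, k=22, p₀=1/4=0.2500
P(X≥22) from Σ C(n,i)·p₀^i·(1−p₀)^(n−i)
p-value (one-sided, H₁ greater) = 0.00000
→ bracket: p<0.01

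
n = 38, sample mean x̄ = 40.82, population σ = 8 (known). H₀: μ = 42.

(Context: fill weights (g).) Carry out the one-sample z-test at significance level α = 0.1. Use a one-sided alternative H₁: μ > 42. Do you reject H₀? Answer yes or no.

SE = σ/√n = 8/√38 = 1.2978
z = (x̄−μ₀)/SE = (40.82−42)/1.2978 = -0.9093
p-value (one-sided, H₁ greater) = 0.81839
At α=0.1: p ≥ α → fail to reject H₀

reject H₀: no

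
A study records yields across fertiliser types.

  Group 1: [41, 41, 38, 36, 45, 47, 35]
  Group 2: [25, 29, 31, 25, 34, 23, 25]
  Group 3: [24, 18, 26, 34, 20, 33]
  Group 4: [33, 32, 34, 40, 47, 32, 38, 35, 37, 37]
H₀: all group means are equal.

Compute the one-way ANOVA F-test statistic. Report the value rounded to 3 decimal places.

test statistic = 14.474

Group means [40.43, 27.43, 25.83, 36.50], grand mean 33.167
SSB = Σnᵢ(x̄ᵢ−x̄)² = 1033.405; SSW = ΣΣ(x−x̄ᵢ)² = 618.762
MSB = 1033.405/3 = 344.4683; MSW = 618.762/26 = 23.7985
F = MSB/MSW = 14.4743
df = (3, 26)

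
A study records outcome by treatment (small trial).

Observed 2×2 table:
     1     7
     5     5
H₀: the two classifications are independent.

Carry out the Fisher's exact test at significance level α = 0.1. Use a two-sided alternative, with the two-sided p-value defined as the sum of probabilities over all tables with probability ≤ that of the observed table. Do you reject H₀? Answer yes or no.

reject H₀: no

Margins: r₁=8, r₂=10, c₁=6, c₂=12, n=18
p_obs = C(8,1)·C(10,5)/C(18,6); sum pmf over tables with pmf ≤ p_obs
p-value (two-sided) = 0.15158
At α=0.1: p ≥ α → fail to reject H₀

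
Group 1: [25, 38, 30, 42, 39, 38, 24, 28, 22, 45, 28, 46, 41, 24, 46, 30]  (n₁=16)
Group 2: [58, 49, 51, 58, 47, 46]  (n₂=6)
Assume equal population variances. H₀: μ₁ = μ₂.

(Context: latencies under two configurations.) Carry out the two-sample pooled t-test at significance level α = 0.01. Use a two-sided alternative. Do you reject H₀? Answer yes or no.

x̄₁=34.125, s₁=8.594, n₁=16
x̄₂=51.500, s₂=5.320, n₂=6
s_p² = [15·8.594² + 5·5.320²]/20 = 62.4625
SE = √(s_p²·(1/16+1/6)) = 3.7834
t = (34.125−51.500)/3.7834 = -4.5924
df = 20
p-value (two-sided) = 0.00018
At α=0.01: p < α → reject H₀

reject H₀: yes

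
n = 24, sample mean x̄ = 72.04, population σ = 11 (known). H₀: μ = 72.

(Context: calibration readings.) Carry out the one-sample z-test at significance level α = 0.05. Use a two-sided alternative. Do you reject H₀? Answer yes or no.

SE = σ/√n = 11/√24 = 2.2454
z = (x̄−μ₀)/SE = (72.04−72)/2.2454 = 0.0178
p-value (two-sided) = 0.98579
At α=0.05: p ≥ α → fail to reject H₀

reject H₀: no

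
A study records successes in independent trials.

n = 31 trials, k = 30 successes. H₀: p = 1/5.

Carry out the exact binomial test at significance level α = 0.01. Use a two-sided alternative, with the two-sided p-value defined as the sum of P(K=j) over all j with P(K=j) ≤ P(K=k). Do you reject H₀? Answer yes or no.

reject H₀: yes

Exact binomial: n=31, k=30, p₀=1/5=0.2000
P(X=j) = C(n,j)·p₀^j·(1−p₀)^(n−j); p = Σ P(X=j) over j with P(X=j) ≤ P(X=30)
p-value (two-sided) = 0.00000
At α=0.01: p < α → reject H₀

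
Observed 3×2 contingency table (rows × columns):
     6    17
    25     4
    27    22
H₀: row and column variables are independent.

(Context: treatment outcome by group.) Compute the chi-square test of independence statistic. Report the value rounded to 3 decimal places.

test statistic = 19.173

Row totals [23, 29, 49], col totals [58, 43], n=101
χ² = (6−13.21)²/13.21 + (17−9.79)²/9.79 + (25−16.65)²/16.65 + (4−12.35)²/12.35 + (27−28.14)²/28.14 + (22−20.86)²/20.86 = 19.1731
df = 2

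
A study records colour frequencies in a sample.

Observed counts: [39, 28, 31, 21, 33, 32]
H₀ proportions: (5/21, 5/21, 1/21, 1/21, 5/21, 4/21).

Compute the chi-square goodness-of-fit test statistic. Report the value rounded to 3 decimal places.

n = 184; E_i = n·p_i = [43.81, 43.81, 8.76, 8.76, 43.81, 35.05]
χ² = (39−43.81)²/43.81 + (28−43.81)²/43.81 + (31−8.76)²/8.76 + (21−8.76)²/8.76 + (33−43.81)²/43.81 + (32−35.05)²/35.05 = 82.7000
df = 5

test statistic = 82.700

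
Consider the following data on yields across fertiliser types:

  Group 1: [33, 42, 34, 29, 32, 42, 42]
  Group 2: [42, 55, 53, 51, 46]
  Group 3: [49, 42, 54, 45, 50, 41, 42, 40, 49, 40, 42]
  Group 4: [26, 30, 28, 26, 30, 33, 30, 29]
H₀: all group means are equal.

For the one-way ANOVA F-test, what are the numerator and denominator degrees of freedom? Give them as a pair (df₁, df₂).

degrees of freedom = [3, 27]

k = 4 groups, N = 31 total
df = (k−1, N−k) = (4−1, 31−4) = (3, 27)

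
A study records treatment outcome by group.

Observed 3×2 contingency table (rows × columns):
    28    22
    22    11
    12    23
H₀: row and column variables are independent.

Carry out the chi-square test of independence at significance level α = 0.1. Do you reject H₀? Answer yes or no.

reject H₀: yes

Row totals [50, 33, 35], col totals [62, 56], n=118
χ² = (28−26.27)²/26.27 + (22−23.73)²/23.73 + (22−17.34)²/17.34 + (11−15.66)²/15.66 + (12−18.39)²/18.39 + (23−16.61)²/16.61 = 7.5583
df = 2
p-value (upper-tail) = 0.02284
At α=0.1: p < α → reject H₀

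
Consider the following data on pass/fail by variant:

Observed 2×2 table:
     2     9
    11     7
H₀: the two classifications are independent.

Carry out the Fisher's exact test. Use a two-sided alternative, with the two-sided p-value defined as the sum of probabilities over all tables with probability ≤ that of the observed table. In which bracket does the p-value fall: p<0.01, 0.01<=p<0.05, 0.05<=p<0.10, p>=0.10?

Margins: r₁=11, r₂=18, c₁=13, c₂=16, n=29
p_obs = C(11,2)·C(18,11)/C(29,13); sum pmf over tables with pmf ≤ p_obs
p-value (two-sided) = 0.05237
→ bracket: 0.05<=p<0.10

p-value bracket: 0.05<=p<0.10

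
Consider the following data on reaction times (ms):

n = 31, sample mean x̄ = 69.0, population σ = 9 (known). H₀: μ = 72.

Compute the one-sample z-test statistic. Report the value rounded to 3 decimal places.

test statistic = -1.856

SE = σ/√n = 9/√31 = 1.6164
z = (x̄−μ₀)/SE = (69.0−72)/1.6164 = -1.8559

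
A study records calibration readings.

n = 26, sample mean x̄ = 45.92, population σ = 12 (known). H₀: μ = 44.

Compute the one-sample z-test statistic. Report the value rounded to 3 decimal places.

test statistic = 0.816

SE = σ/√n = 12/√26 = 2.3534
z = (x̄−μ₀)/SE = (45.92−44)/2.3534 = 0.8158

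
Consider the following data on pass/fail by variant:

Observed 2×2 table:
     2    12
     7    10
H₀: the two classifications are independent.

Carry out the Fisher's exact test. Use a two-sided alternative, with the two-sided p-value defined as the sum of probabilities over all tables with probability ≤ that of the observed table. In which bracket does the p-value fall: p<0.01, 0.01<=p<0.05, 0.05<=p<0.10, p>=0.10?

p-value bracket: p>=0.10

Margins: r₁=14, r₂=17, c₁=9, c₂=22, n=31
p_obs = C(14,2)·C(17,7)/C(31,9); sum pmf over tables with pmf ≤ p_obs
p-value (two-sided) = 0.13166
→ bracket: p>=0.10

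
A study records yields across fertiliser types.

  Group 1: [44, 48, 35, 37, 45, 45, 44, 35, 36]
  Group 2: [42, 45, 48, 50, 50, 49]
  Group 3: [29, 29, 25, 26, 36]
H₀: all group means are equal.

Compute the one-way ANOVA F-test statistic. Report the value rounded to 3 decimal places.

test statistic = 23.597

Group means [41.00, 47.33, 29.00], grand mean 39.900
SSB = Σnᵢ(x̄ᵢ−x̄)² = 936.467; SSW = ΣΣ(x−x̄ᵢ)² = 337.333
MSB = 936.467/2 = 468.2333; MSW = 337.333/17 = 19.8431
F = MSB/MSW = 23.5967
df = (2, 17)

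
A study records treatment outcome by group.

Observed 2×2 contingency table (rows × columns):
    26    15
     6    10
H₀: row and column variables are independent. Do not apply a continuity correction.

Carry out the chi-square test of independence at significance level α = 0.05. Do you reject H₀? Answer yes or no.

reject H₀: no

Row totals [41, 16], col totals [32, 25], n=57
χ² = (26−23.02)²/23.02 + (15−17.98)²/17.98 + (6−8.98)²/8.98 + (10−7.02)²/7.02 = 3.1389
df = 1
p-value (upper-tail) = 0.07644
At α=0.05: p ≥ α → fail to reject H₀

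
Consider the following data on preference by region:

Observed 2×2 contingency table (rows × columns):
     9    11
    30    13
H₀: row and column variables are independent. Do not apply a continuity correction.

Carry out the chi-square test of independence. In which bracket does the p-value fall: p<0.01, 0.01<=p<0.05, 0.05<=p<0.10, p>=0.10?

Row totals [20, 43], col totals [39, 24], n=63
χ² = (9−12.38)²/12.38 + (11−7.62)²/7.62 + (30−26.62)²/26.62 + (13−16.38)²/16.38 = 3.5508
df = 1
p-value (upper-tail) = 0.05952
→ bracket: 0.05<=p<0.10

p-value bracket: 0.05<=p<0.10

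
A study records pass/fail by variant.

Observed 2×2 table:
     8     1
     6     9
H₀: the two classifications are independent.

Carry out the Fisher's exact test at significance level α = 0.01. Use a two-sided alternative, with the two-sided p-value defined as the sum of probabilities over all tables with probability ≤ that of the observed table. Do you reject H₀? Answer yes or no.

reject H₀: no

Margins: r₁=9, r₂=15, c₁=14, c₂=10, n=24
p_obs = C(9,8)·C(15,6)/C(24,14); sum pmf over tables with pmf ≤ p_obs
p-value (two-sided) = 0.03334
At α=0.01: p ≥ α → fail to reject H₀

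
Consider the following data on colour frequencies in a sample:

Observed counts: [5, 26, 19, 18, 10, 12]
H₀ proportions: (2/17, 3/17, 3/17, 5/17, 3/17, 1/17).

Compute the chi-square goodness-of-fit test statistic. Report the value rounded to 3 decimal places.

n = 90; E_i = n·p_i = [10.59, 15.88, 15.88, 26.47, 15.88, 5.29]
χ² = (5−10.59)²/10.59 + (26−15.88)²/15.88 + (19−15.88)²/15.88 + (18−26.47)²/26.47 + (10−15.88)²/15.88 + (12−5.29)²/5.29 = 23.3900
df = 5

test statistic = 23.390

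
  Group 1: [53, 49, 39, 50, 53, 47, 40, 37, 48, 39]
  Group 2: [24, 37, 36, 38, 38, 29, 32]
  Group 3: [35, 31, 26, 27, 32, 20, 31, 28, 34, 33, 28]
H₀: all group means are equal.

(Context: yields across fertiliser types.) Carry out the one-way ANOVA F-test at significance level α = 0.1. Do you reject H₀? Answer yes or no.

Group means [45.50, 33.43, 29.55], grand mean 36.214
SSB = Σnᵢ(x̄ᵢ−x̄)² = 1405.773; SSW = ΣΣ(x−x̄ᵢ)² = 698.942
MSB = 1405.773/2 = 702.8864; MSW = 698.942/25 = 27.9577
F = MSB/MSW = 25.1411
df = (2, 25)
p-value (upper-tail) = 0.00000
At α=0.1: p < α → reject H₀

reject H₀: yes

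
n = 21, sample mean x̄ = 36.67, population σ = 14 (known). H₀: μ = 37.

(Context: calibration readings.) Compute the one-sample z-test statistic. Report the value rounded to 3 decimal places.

test statistic = -0.108

SE = σ/√n = 14/√21 = 3.0551
z = (x̄−μ₀)/SE = (36.67−37)/3.0551 = -0.1080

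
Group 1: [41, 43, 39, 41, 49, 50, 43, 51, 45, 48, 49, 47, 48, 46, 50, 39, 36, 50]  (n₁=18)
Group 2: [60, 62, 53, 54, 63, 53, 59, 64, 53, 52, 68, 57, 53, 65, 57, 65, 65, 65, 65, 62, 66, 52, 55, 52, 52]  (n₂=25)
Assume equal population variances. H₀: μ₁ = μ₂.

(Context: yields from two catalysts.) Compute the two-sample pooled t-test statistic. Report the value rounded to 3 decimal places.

test statistic = -8.433

x̄₁=45.278, s₁=4.586, n₁=18
x̄₂=58.880, s₂=5.622, n₂=25
s_p² = [17·4.586² + 24·5.622²]/41 = 27.2256
SE = √(s_p²·(1/18+1/25)) = 1.6129
t = (45.278−58.880)/1.6129 = -8.4332
df = 41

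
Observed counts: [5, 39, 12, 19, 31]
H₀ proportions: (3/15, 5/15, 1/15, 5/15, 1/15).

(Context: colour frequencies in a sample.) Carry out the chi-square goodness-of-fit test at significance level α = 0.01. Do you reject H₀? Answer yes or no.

reject H₀: yes

n = 106; E_i = n·p_i = [21.20, 35.33, 7.07, 35.33, 7.07]
χ² = (5−21.20)²/21.20 + (39−35.33)²/35.33 + (12−7.07)²/7.07 + (19−35.33)²/35.33 + (31−7.07)²/7.07 = 104.8113
df = 4
p-value (upper-tail) = 0.00000
At α=0.01: p < α → reject H₀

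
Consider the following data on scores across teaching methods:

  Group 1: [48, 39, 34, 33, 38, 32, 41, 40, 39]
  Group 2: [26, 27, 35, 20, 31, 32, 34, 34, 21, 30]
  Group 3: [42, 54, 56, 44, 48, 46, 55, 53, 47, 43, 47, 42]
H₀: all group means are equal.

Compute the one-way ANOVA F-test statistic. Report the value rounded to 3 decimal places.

Group means [38.22, 29.00, 48.08], grand mean 39.065
SSB = Σnᵢ(x̄ᵢ−x̄)² = 1995.399; SSW = ΣΣ(x−x̄ᵢ)² = 742.472
MSB = 1995.399/2 = 997.6994; MSW = 742.472/28 = 26.5169
F = MSB/MSW = 37.6251
df = (2, 28)

test statistic = 37.625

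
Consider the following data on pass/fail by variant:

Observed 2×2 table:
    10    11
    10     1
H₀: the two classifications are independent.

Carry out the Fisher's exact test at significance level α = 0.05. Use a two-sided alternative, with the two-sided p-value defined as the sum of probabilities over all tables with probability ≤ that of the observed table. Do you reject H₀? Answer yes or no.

Margins: r₁=21, r₂=11, c₁=20, c₂=12, n=32
p_obs = C(21,10)·C(11,10)/C(32,20); sum pmf over tables with pmf ≤ p_obs
p-value (two-sided) = 0.02319
At α=0.05: p < α → reject H₀

reject H₀: yes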